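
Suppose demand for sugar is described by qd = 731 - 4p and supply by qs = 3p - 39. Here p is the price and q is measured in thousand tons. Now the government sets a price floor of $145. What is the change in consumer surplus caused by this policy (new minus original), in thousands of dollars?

Without the control the market clears where 731 - 4p = 3p - 39, i.e. p* = 110 and q* = 291.
Since 145 > 110, the floor is binding.
At p = 145: qd = 731 - 4·145 = 151 and qs = 3·145 - 39 = 396.
Consumer surplus without the control is ½ · (182.75 - 110) · 291 = 10585.125.
With the floor, consumers buy 151 units at 145, so CS = ½ · (182.75 - 145) · 151 = 2850.125.
Change in consumer surplus = 2850.125 - 10585.125 = -7735.

-7735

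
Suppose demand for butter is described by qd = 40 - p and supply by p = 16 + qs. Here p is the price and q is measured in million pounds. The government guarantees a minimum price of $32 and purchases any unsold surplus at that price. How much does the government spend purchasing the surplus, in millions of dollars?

Rearranging supply gives qs = p - 16. Equilibrium: 40 - p = p - 16, so 56 = 2p and p* = 28, q* = 12.
Because the floor (32) lies above the market-clearing price, it is binding.
At p = 32: qd = 40 - 32 = 8 and qs = 32 - 16 = 16.
Surplus = qs - qd = 8.
Government expenditure = surplus × support price = 8 × 32 = 256.

256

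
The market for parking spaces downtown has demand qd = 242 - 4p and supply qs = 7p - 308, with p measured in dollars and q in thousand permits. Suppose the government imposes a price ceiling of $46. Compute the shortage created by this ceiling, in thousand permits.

44

Equilibrium: 242 - 4p = 7p - 308, so 550 = 11p and p* = 50, q* = 42.
The ceiling of 46 is below the equilibrium price 50, so it binds.
At p = 46: qd = 242 - 4·46 = 58 and qs = 7·46 - 308 = 14.
Shortage = qd - qs = 58 - 14 = 44.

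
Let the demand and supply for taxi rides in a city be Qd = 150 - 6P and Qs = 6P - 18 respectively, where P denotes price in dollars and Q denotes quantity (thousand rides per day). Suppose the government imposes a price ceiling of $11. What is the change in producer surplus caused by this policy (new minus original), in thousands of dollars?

Equilibrium: 150 - 6P = 6P - 18, so 168 = 12P and P* = 14, Q* = 66.
Because the ceiling (11) lies below the market-clearing price, it is binding.
At P = 11: Qd = 150 - 6·11 = 84 and Qs = 6·11 - 18 = 48.
Producer surplus without the control is ½ · (14 - 3) · 66 = 363.
With the ceiling, producers sell 48 units at 11, so PS = ½ · (11 - 3) · 48 = 192.
Change in producer surplus = 192 - 363 = -171.

-171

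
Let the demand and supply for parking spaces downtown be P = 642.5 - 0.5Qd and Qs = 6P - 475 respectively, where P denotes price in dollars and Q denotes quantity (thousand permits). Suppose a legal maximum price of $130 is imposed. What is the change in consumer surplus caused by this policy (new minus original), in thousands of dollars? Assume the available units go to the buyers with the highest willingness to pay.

Rearranging demand gives Qd = 1285 - 2P. Without the control the market clears where 1285 - 2P = 6P - 475, i.e. P* = 220 and Q* = 845.
The ceiling of 130 is below the equilibrium price 220, so it binds.
At P = 130: Qd = 1285 - 2·130 = 1025 and Qs = 6·130 - 475 = 305.
Consumer surplus without the control is ½ · (642.5 - 220) · 845 = 178506.25.
With the ceiling, 305 units are sold at 130 (assume they go to the highest-value buyers). The demand price at Q = 305 is 490, so CS = ½ · [(642.5 - 130) + (490 - 130)] · 305 = 133056.25.
Change in consumer surplus = 133056.25 - 178506.25 = -45450.

-45450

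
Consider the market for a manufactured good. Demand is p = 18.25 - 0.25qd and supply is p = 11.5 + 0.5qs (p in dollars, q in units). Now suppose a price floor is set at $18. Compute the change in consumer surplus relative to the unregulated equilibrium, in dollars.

Rearranging demand gives qd = 73 - 4p; rearranging supply gives qs = 2p - 23. In a free market, 73 - 4p = 2p - 23 gives the equilibrium p* = 16, q* = 9.
The floor of 18 is above the equilibrium price 16, so it binds.
At p = 18: qd = 73 - 4·18 = 1 and qs = 2·18 - 23 = 13.
Consumer surplus without the control is ½ · (18.25 - 16) · 9 = 10.125.
With the floor, consumers buy 1 units at 18, so CS = ½ · (18.25 - 18) · 1 = 0.125.
Change in consumer surplus = 0.125 - 10.125 = -10.

-10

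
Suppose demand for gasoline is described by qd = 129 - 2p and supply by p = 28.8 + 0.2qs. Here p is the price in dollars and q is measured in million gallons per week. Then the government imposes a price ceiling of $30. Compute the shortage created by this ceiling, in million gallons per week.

63

Rearranging supply gives qs = 5p - 144. Equilibrium: 129 - 2p = 5p - 144, so 273 = 7p and p* = 39, q* = 51.
The ceiling of 30 is below the equilibrium price 39, so it binds.
At p = 30: qd = 129 - 2·30 = 69 and qs = 5·30 - 144 = 6.
Shortage = qd - qs = 69 - 6 = 63.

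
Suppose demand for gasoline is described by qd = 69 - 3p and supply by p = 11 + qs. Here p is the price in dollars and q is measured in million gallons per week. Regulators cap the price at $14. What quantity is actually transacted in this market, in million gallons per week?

Rearranging supply gives qs = p - 11. Setting quantity demanded equal to quantity supplied, 69 - 3p = p - 11, gives p* = 20 and q* = 9.
Since 14 < 20, the ceiling is binding.
At p = 14: qd = 69 - 3·14 = 27 and qs = 14 - 11 = 3.
The quantity actually transacted is the short side, supply: 3.

3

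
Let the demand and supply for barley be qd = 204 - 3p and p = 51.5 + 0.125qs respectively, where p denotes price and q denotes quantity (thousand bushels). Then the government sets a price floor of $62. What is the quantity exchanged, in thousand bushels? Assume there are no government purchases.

18

Rearranging supply gives qs = 8p - 412. In a free market, 204 - 3p = 8p - 412 gives the equilibrium p* = 56, q* = 36.
The floor of 62 is above the equilibrium price 56, so it binds.
At p = 62: qd = 204 - 3·62 = 18 and qs = 8·62 - 412 = 84.
The quantity actually transacted is the short side, demand: 18.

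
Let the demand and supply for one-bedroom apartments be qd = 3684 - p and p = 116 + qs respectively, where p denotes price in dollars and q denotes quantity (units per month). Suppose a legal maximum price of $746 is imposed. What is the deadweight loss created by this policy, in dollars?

1331716

Rearranging supply gives qs = p - 116. Equilibrium: 3684 - p = p - 116, so 3800 = 2p and p* = 1900, q* = 1784.
Because the ceiling (746) lies below the market-clearing price, it is binding.
At p = 746: qd = 3684 - 746 = 2938 and qs = 746 - 116 = 630.
Quantity traded falls to 630. At q = 630 the demand price is 3684 - 630 = 3054 and the supply price is 116 + 630 = 746.
Deadweight loss = ½ · (3054 - 746) · (1784 - 630) = ½ · 2308 · 1154 = 1331716.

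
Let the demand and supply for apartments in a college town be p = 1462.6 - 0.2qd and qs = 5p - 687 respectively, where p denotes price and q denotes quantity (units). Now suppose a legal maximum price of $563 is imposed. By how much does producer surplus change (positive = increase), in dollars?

-644758.5

Rearranging demand gives qd = 7313 - 5p. Setting quantity demanded equal to quantity supplied, 7313 - 5p = 5p - 687, gives p* = 800 and q* = 3313.
The ceiling of 563 is below the equilibrium price 800, so it binds.
At p = 563: qd = 7313 - 5·563 = 4498 and qs = 5·563 - 687 = 2128.
Producer surplus without the control is ½ · (800 - 137.4) · 3313 = 1097596.9.
With the ceiling, producers sell 2128 units at 563, so PS = ½ · (563 - 137.4) · 2128 = 452838.4.
Change in producer surplus = 452838.4 - 1097596.9 = -644758.5.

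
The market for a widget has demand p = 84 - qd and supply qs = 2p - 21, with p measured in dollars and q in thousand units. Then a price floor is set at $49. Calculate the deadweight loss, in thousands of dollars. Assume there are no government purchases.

Rearranging demand gives qd = 84 - p. In a free market, 84 - p = 2p - 21 gives the equilibrium p* = 35, q* = 49.
The floor of 49 is above the equilibrium price 35, so it binds.
At p = 49: qd = 84 - 49 = 35 and qs = 2·49 - 21 = 77.
Quantity traded falls to 35. At q = 35 the demand price is 84 - 35 = 49 and the supply price is (21 + 35)/2 = 28.
Deadweight loss = ½ · (49 - 28) · (49 - 35) = ½ · 21 · 14 = 147.

147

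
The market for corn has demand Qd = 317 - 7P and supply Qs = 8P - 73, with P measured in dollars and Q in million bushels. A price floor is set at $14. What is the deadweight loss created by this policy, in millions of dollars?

0

Equilibrium: 317 - 7P = 8P - 73, so 390 = 15P and P* = 26, Q* = 135.
Since 14 is below P* = 26, the floor does not bind and the free-market outcome prevails.
Since the control does not bind, no trades are prevented and deadweight loss is zero.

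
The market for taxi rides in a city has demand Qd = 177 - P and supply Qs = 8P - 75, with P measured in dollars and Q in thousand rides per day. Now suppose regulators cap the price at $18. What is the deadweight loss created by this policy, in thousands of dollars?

3600

Without the control the market clears where 177 - P = 8P - 75, i.e. P* = 28 and Q* = 149.
Since 18 < 28, the ceiling is binding.
At P = 18: Qd = 177 - 18 = 159 and Qs = 8·18 - 75 = 69.
Quantity traded falls to 69. At Q = 69 the demand price is 177 - 69 = 108 and the supply price is (75 + 69)/8 = 18.
Deadweight loss = ½ · (108 - 18) · (149 - 69) = ½ · 90 · 80 = 3600.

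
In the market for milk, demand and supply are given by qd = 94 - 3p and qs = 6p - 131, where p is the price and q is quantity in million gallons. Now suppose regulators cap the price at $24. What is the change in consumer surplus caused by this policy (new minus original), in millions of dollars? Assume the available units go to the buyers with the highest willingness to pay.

7

Equilibrium: 94 - 3p = 6p - 131, so 225 = 9p and p* = 25, q* = 19.
Because the ceiling (24) lies below the market-clearing price, it is binding.
At p = 24: qd = 94 - 3·24 = 22 and qs = 6·24 - 131 = 13.
Consumer surplus without the control is ½ · (94/3 - 25) · 19 = 361/6.
With the ceiling, 13 units are sold at 24 (assume they go to the highest-value buyers). The demand price at q = 13 is 27, so CS = ½ · [(94/3 - 24) + (27 - 24)] · 13 = 403/6.
Change in consumer surplus = 403/6 - 361/6 = 7.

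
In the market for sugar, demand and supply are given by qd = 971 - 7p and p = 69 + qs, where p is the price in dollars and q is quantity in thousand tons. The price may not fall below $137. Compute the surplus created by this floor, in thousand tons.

56

Rearranging supply gives qs = p - 69. Equilibrium: 971 - 7p = p - 69, so 1040 = 8p and p* = 130, q* = 61.
Because the floor (137) lies above the market-clearing price, it is binding.
At p = 137: qd = 971 - 7·137 = 12 and qs = 137 - 69 = 68.
Surplus = qs - qd = 68 - 12 = 56.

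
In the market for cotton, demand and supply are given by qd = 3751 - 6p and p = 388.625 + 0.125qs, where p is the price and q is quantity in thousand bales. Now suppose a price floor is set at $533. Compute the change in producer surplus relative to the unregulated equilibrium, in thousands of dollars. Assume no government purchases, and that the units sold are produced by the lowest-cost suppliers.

19618.75

Rearranging supply gives qs = 8p - 3109. In a free market, 3751 - 6p = 8p - 3109 gives the equilibrium p* = 490, q* = 811.
Since 533 > 490, the floor is binding.
At p = 533: qd = 3751 - 6·533 = 553 and qs = 8·533 - 3109 = 1155.
Producer surplus without the control is ½ · (490 - 388.625) · 811 = 41107.5625.
With the floor, 553 units are sold at 533. The supply price at q = 553 is 457.75, so PS = ½ · [(533 - 388.625) + (533 - 457.75)] · 553 = 60726.3125.
Change in producer surplus = 60726.3125 - 41107.5625 = 19618.75.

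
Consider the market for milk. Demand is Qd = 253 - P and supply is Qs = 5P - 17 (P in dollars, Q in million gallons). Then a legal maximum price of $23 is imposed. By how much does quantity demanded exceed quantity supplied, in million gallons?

132

Setting quantity demanded equal to quantity supplied, 253 - P = 5P - 17, gives P* = 45 and Q* = 208.
The ceiling of 23 is below the equilibrium price 45, so it binds.
At P = 23: Qd = 253 - 23 = 230 and Qs = 5·23 - 17 = 98.
Shortage = Qd - Qs = 230 - 98 = 132.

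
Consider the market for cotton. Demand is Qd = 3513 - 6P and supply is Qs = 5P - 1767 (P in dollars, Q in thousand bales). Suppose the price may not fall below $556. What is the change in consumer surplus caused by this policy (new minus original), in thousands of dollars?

-30780

Setting quantity demanded equal to quantity supplied, 3513 - 6P = 5P - 1767, gives P* = 480 and Q* = 633.
Since 556 > 480, the floor is binding.
At P = 556: Qd = 3513 - 6·556 = 177 and Qs = 5·556 - 1767 = 1013.
Consumer surplus without the control is ½ · (585.5 - 480) · 633 = 33390.75.
With the floor, consumers buy 177 units at 556, so CS = ½ · (585.5 - 556) · 177 = 2610.75.
Change in consumer surplus = 2610.75 - 33390.75 = -30780.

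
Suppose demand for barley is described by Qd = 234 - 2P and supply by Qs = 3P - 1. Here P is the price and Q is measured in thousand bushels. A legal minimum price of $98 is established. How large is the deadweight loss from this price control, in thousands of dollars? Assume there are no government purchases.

Setting quantity demanded equal to quantity supplied, 234 - 2P = 3P - 1, gives P* = 47 and Q* = 140.
Since 98 > 47, the floor is binding.
At P = 98: Qd = 234 - 2·98 = 38 and Qs = 3·98 - 1 = 293.
Quantity traded falls to 38. At Q = 38 the demand price is (234 - 38)/2 = 98 and the supply price is (1 + 38)/3 = 13.
Deadweight loss = ½ · (98 - 13) · (140 - 38) = ½ · 85 · 102 = 4335.

4335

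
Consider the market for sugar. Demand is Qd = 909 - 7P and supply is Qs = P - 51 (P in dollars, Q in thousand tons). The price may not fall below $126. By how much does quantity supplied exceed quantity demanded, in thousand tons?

48

Setting quantity demanded equal to quantity supplied, 909 - 7P = P - 51, gives P* = 120 and Q* = 69.
Because the floor (126) lies above the market-clearing price, it is binding.
At P = 126: Qd = 909 - 7·126 = 27 and Qs = 126 - 51 = 75.
Surplus = Qs - Qd = 75 - 27 = 48.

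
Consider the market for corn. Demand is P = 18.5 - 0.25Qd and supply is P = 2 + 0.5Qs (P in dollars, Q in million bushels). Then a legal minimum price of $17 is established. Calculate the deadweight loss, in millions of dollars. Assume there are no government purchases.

Rearranging demand gives Qd = 74 - 4P; rearranging supply gives Qs = 2P - 4. Without the control the market clears where 74 - 4P = 2P - 4, i.e. P* = 13 and Q* = 22.
Since 17 > 13, the floor is binding.
At P = 17: Qd = 74 - 4·17 = 6 and Qs = 2·17 - 4 = 30.
Quantity traded falls to 6. At Q = 6 the demand price is (74 - 6)/4 = 17 and the supply price is (4 + 6)/2 = 5.
Deadweight loss = ½ · (17 - 5) · (22 - 6) = ½ · 12 · 16 = 96.

96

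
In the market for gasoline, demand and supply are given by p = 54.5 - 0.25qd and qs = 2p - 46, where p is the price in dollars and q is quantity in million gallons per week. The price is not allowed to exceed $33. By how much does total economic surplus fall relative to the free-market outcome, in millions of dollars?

181.5

Rearranging demand gives qd = 218 - 4p. Equilibrium: 218 - 4p = 2p - 46, so 264 = 6p and p* = 44, q* = 42.
The ceiling of 33 is below the equilibrium price 44, so it binds.
At p = 33: qd = 218 - 4·33 = 86 and qs = 2·33 - 46 = 20.
Quantity traded falls to 20. At q = 20 the demand price is (218 - 20)/4 = 49.5 and the supply price is (46 + 20)/2 = 33.
Deadweight loss = ½ · (49.5 - 33) · (42 - 20) = ½ · 16.5 · 22 = 181.5.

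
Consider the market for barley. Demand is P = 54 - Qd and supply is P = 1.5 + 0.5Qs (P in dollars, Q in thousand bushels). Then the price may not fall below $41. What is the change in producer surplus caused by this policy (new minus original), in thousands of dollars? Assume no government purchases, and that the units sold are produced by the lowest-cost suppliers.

165

Rearranging demand gives Qd = 54 - P; rearranging supply gives Qs = 2P - 3. Equilibrium: 54 - P = 2P - 3, so 57 = 3P and P* = 19, Q* = 35.
Because the floor (41) lies above the market-clearing price, it is binding.
At P = 41: Qd = 54 - 41 = 13 and Qs = 2·41 - 3 = 79.
Producer surplus without the control is ½ · (19 - 1.5) · 35 = 306.25.
With the floor, 13 units are sold at 41. The supply price at Q = 13 is 8, so PS = ½ · [(41 - 1.5) + (41 - 8)] · 13 = 471.25.
Change in producer surplus = 471.25 - 306.25 = 165.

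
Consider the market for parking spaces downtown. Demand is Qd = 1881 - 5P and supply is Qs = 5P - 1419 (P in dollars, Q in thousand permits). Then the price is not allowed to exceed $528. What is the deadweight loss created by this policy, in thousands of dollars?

0

Equilibrium: 1881 - 5P = 5P - 1419, so 3300 = 10P and P* = 330, Q* = 231.
The ceiling of 528 is above the equilibrium price 330, so it is not binding; the market clears at P* = 330, Q* = 231.
Since the control does not bind, no trades are prevented and deadweight loss is zero.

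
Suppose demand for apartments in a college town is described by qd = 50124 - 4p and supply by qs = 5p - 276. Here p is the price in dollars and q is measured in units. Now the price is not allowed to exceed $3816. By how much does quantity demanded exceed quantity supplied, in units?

16056

Setting quantity demanded equal to quantity supplied, 50124 - 4p = 5p - 276, gives p* = 5600 and q* = 27724.
The ceiling of 3816 is below the equilibrium price 5600, so it binds.
At p = 3816: qd = 50124 - 4·3816 = 34860 and qs = 5·3816 - 276 = 18804.
Shortage = qd - qs = 34860 - 18804 = 16056.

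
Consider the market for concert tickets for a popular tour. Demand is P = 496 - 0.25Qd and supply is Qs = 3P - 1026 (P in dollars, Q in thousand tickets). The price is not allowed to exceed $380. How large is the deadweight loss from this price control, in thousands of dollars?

Rearranging demand gives Qd = 1984 - 4P. Setting quantity demanded equal to quantity supplied, 1984 - 4P = 3P - 1026, gives P* = 430 and Q* = 264.
Since 380 < 430, the ceiling is binding.
At P = 380: Qd = 1984 - 4·380 = 464 and Qs = 3·380 - 1026 = 114.
Quantity traded falls to 114. At Q = 114 the demand price is (1984 - 114)/4 = 467.5 and the supply price is (1026 + 114)/3 = 380.
Deadweight loss = ½ · (467.5 - 380) · (264 - 114) = ½ · 87.5 · 150 = 6562.5.

6562.5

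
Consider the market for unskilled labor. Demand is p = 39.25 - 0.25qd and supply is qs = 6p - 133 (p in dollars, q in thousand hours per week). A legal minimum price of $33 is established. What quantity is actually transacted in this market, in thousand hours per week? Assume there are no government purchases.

Rearranging demand gives qd = 157 - 4p. Equilibrium: 157 - 4p = 6p - 133, so 290 = 10p and p* = 29, q* = 41.
Because the floor (33) lies above the market-clearing price, it is binding.
At p = 33: qd = 157 - 4·33 = 25 and qs = 6·33 - 133 = 65.
The quantity actually transacted is the short side, demand: 25.

25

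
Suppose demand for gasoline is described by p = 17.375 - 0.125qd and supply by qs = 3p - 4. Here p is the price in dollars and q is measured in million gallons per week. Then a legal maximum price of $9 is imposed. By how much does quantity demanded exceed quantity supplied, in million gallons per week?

Rearranging demand gives qd = 139 - 8p. Equilibrium: 139 - 8p = 3p - 4, so 143 = 11p and p* = 13, q* = 35.
Since 9 < 13, the ceiling is binding.
At p = 9: qd = 139 - 8·9 = 67 and qs = 3·9 - 4 = 23.
Shortage = qd - qs = 67 - 23 = 44.

44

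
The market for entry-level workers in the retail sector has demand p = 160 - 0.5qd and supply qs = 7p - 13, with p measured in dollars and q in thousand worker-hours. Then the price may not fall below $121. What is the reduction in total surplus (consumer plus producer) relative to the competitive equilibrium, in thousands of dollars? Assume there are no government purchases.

9072

Rearranging demand gives qd = 320 - 2p. Equilibrium: 320 - 2p = 7p - 13, so 333 = 9p and p* = 37, q* = 246.
The floor of 121 is above the equilibrium price 37, so it binds.
At p = 121: qd = 320 - 2·121 = 78 and qs = 7·121 - 13 = 834.
Quantity traded falls to 78. At q = 78 the demand price is (320 - 78)/2 = 121 and the supply price is (13 + 78)/7 = 13.
Deadweight loss = ½ · (121 - 13) · (246 - 78) = ½ · 108 · 168 = 9072.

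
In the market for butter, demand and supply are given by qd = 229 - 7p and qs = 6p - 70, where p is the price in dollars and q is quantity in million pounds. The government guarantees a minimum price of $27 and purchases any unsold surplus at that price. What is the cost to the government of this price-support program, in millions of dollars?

Setting quantity demanded equal to quantity supplied, 229 - 7p = 6p - 70, gives p* = 23 and q* = 68.
Since 27 > 23, the floor is binding.
At p = 27: qd = 229 - 7·27 = 40 and qs = 6·27 - 70 = 92.
Surplus = qs - qd = 52.
Government expenditure = surplus × support price = 52 × 27 = 1404.

1404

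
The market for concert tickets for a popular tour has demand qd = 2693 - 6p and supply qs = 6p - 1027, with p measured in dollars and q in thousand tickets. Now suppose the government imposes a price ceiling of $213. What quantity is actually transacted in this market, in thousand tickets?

251

Without the control the market clears where 2693 - 6p = 6p - 1027, i.e. p* = 310 and q* = 833.
Because the ceiling (213) lies below the market-clearing price, it is binding.
At p = 213: qd = 2693 - 6·213 = 1415 and qs = 6·213 - 1027 = 251.
The quantity actually transacted is the short side, supply: 251.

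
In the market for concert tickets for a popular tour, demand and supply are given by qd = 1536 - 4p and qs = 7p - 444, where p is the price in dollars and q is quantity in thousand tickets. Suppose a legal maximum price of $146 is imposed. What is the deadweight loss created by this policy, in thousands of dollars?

Equilibrium: 1536 - 4p = 7p - 444, so 1980 = 11p and p* = 180, q* = 816.
The ceiling of 146 is below the equilibrium price 180, so it binds.
At p = 146: qd = 1536 - 4·146 = 952 and qs = 7·146 - 444 = 578.
Quantity traded falls to 578. At q = 578 the demand price is (1536 - 578)/4 = 239.5 and the supply price is (444 + 578)/7 = 146.
Deadweight loss = ½ · (239.5 - 146) · (816 - 578) = ½ · 93.5 · 238 = 11126.5.

11126.5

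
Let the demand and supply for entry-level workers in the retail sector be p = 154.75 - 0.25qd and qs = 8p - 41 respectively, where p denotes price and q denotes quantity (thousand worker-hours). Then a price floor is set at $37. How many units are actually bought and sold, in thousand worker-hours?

Rearranging demand gives qd = 619 - 4p. Setting quantity demanded equal to quantity supplied, 619 - 4p = 8p - 41, gives p* = 55 and q* = 399.
The floor of 37 is below the equilibrium price 55, so it is not binding; the market clears at p* = 55, q* = 399.

399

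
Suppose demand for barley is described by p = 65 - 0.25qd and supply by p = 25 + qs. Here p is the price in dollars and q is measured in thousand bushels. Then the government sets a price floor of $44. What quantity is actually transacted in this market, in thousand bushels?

32

Rearranging demand gives qd = 260 - 4p; rearranging supply gives qs = p - 25. Setting quantity demanded equal to quantity supplied, 260 - 4p = p - 25, gives p* = 57 and q* = 32.
Since 44 is below p* = 57, the floor does not bind and the free-market outcome prevails.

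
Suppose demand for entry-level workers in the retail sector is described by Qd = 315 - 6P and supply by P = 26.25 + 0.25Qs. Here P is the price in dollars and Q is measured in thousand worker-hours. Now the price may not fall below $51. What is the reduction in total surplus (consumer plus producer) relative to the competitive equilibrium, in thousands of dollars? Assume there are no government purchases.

607.5

Rearranging supply gives Qs = 4P - 105. Without the control the market clears where 315 - 6P = 4P - 105, i.e. P* = 42 and Q* = 63.
Since 51 > 42, the floor is binding.
At P = 51: Qd = 315 - 6·51 = 9 and Qs = 4·51 - 105 = 99.
Quantity traded falls to 9. At Q = 9 the demand price is (315 - 9)/6 = 51 and the supply price is (105 + 9)/4 = 28.5.
Deadweight loss = ½ · (51 - 28.5) · (63 - 9) = ½ · 22.5 · 54 = 607.5.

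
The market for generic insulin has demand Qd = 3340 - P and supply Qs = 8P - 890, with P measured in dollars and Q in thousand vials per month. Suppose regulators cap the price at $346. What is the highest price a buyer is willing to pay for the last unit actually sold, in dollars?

Without the control the market clears where 3340 - P = 8P - 890, i.e. P* = 470 and Q* = 2870.
Since 346 < 470, the ceiling is binding.
At P = 346: Qd = 3340 - 346 = 2994 and Qs = 8·346 - 890 = 1878.
Only 1878 units reach the market. On the demand curve, the marginal buyer's willingness to pay at Q = 1878 is (3340 - 1878) = 1462.

1462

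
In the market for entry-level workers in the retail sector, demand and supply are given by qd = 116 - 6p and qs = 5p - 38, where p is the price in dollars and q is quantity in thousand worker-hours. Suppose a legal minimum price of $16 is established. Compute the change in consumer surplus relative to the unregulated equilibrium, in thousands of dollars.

In a free market, 116 - 6p = 5p - 38 gives the equilibrium p* = 14, q* = 32.
Because the floor (16) lies above the market-clearing price, it is binding.
At p = 16: qd = 116 - 6·16 = 20 and qs = 5·16 - 38 = 42.
Consumer surplus without the control is ½ · (58/3 - 14) · 32 = 256/3.
With the floor, consumers buy 20 units at 16, so CS = ½ · (58/3 - 16) · 20 = 100/3.
Change in consumer surplus = 100/3 - 256/3 = -52.

-52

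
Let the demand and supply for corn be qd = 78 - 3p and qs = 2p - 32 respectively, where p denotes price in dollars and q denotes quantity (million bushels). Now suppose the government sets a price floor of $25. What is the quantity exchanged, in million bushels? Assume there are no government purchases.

Equilibrium: 78 - 3p = 2p - 32, so 110 = 5p and p* = 22, q* = 12.
Because the floor (25) lies above the market-clearing price, it is binding.
At p = 25: qd = 78 - 3·25 = 3 and qs = 2·25 - 32 = 18.
The quantity actually transacted is the short side, demand: 3.

3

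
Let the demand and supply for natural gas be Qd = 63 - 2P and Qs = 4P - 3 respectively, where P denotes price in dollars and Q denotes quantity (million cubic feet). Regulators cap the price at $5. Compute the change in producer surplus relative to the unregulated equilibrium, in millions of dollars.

-174

Equilibrium: 63 - 2P = 4P - 3, so 66 = 6P and P* = 11, Q* = 41.
The ceiling of 5 is below the equilibrium price 11, so it binds.
At P = 5: Qd = 63 - 2·5 = 53 and Qs = 4·5 - 3 = 17.
Producer surplus without the control is ½ · (11 - 0.75) · 41 = 210.125.
With the ceiling, producers sell 17 units at 5, so PS = ½ · (5 - 0.75) · 17 = 36.125.
Change in producer surplus = 36.125 - 210.125 = -174.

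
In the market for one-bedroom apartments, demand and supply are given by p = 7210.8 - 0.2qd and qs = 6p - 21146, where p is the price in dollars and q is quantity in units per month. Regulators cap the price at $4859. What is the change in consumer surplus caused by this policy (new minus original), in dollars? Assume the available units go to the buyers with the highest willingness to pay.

Rearranging demand gives qd = 36054 - 5p. Without the control the market clears where 36054 - 5p = 6p - 21146, i.e. p* = 5200 and q* = 10054.
Because the ceiling (4859) lies below the market-clearing price, it is binding.
At p = 4859: qd = 36054 - 5·4859 = 11759 and qs = 6·4859 - 21146 = 8008.
Consumer surplus without the control is ½ · (7210.8 - 5200) · 10054 = 10108291.6.
With the ceiling, 8008 units are sold at 4859 (assume they go to the highest-value buyers). The demand price at q = 8008 is 5609.2, so CS = ½ · [(7210.8 - 4859) + (5609.2 - 4859)] · 8008 = 12420408.
Change in consumer surplus = 12420408 - 10108291.6 = 2312116.4.

2312116.4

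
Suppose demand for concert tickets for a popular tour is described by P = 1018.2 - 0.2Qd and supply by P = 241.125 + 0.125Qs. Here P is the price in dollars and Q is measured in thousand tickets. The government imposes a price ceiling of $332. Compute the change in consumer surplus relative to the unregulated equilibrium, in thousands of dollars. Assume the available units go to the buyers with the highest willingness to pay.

Rearranging demand gives Qd = 5091 - 5P; rearranging supply gives Qs = 8P - 1929. Equilibrium: 5091 - 5P = 8P - 1929, so 7020 = 13P and P* = 540, Q* = 2391.
Because the ceiling (332) lies below the market-clearing price, it is binding.
At P = 332: Qd = 5091 - 5·332 = 3431 and Qs = 8·332 - 1929 = 727.
Consumer surplus without the control is ½ · (1018.2 - 540) · 2391 = 571688.1.
With the ceiling, 727 units are sold at 332 (assume they go to the highest-value buyers). The demand price at Q = 727 is 872.8, so CS = ½ · [(1018.2 - 332) + (872.8 - 332)] · 727 = 446014.5.
Change in consumer surplus = 446014.5 - 571688.1 = -125673.6.

-125673.6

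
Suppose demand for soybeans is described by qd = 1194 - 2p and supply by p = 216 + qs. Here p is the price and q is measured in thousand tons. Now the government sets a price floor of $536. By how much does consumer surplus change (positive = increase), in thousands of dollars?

-12408

Rearranging supply gives qs = p - 216. Setting quantity demanded equal to quantity supplied, 1194 - 2p = p - 216, gives p* = 470 and q* = 254.
The floor of 536 is above the equilibrium price 470, so it binds.
At p = 536: qd = 1194 - 2·536 = 122 and qs = 536 - 216 = 320.
Consumer surplus without the control is ½ · (597 - 470) · 254 = 16129.
With the floor, consumers buy 122 units at 536, so CS = ½ · (597 - 536) · 122 = 3721.
Change in consumer surplus = 3721 - 16129 = -12408.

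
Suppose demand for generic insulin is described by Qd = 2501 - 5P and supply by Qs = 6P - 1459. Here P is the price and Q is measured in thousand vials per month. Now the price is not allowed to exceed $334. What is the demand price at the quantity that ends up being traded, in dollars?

391.2

Setting quantity demanded equal to quantity supplied, 2501 - 5P = 6P - 1459, gives P* = 360 and Q* = 701.
Because the ceiling (334) lies below the market-clearing price, it is binding.
At P = 334: Qd = 2501 - 5·334 = 831 and Qs = 6·334 - 1459 = 545.
Only 545 units reach the market. On the demand curve, the marginal buyer's willingness to pay at Q = 545 is (2501 - 545)/5 = 391.2.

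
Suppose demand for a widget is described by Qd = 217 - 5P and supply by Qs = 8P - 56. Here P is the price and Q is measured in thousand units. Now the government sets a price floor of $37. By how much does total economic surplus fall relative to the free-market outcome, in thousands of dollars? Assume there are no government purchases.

1040

Equilibrium: 217 - 5P = 8P - 56, so 273 = 13P and P* = 21, Q* = 112.
The floor of 37 is above the equilibrium price 21, so it binds.
At P = 37: Qd = 217 - 5·37 = 32 and Qs = 8·37 - 56 = 240.
Quantity traded falls to 32. At Q = 32 the demand price is (217 - 32)/5 = 37 and the supply price is (56 + 32)/8 = 11.
Deadweight loss = ½ · (37 - 11) · (112 - 32) = ½ · 26 · 80 = 1040.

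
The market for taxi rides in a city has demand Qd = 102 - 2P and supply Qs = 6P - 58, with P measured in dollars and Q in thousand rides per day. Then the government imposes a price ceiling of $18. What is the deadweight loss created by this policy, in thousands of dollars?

Equilibrium: 102 - 2P = 6P - 58, so 160 = 8P and P* = 20, Q* = 62.
Because the ceiling (18) lies below the market-clearing price, it is binding.
At P = 18: Qd = 102 - 2·18 = 66 and Qs = 6·18 - 58 = 50.
Quantity traded falls to 50. At Q = 50 the demand price is (102 - 50)/2 = 26 and the supply price is (58 + 50)/6 = 18.
Deadweight loss = ½ · (26 - 18) · (62 - 50) = ½ · 8 · 12 = 48.

48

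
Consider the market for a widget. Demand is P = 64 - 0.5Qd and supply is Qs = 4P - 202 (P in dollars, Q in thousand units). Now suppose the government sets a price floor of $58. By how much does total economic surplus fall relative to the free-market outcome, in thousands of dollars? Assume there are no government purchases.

Rearranging demand gives Qd = 128 - 2P. Setting quantity demanded equal to quantity supplied, 128 - 2P = 4P - 202, gives P* = 55 and Q* = 18.
Since 58 > 55, the floor is binding.
At P = 58: Qd = 128 - 2·58 = 12 and Qs = 4·58 - 202 = 30.
Quantity traded falls to 12. At Q = 12 the demand price is (128 - 12)/2 = 58 and the supply price is (202 + 12)/4 = 53.5.
Deadweight loss = ½ · (58 - 53.5) · (18 - 12) = ½ · 4.5 · 6 = 13.5.

13.5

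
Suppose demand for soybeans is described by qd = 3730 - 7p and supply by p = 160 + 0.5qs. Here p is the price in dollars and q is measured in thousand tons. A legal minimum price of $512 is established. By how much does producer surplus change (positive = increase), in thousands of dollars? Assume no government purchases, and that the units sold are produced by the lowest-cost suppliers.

-38037

Rearranging supply gives qs = 2p - 320. Setting quantity demanded equal to quantity supplied, 3730 - 7p = 2p - 320, gives p* = 450 and q* = 580.
Since 512 > 450, the floor is binding.
At p = 512: qd = 3730 - 7·512 = 146 and qs = 2·512 - 320 = 704.
Producer surplus without the control is ½ · (450 - 160) · 580 = 84100.
With the floor, 146 units are sold at 512. The supply price at q = 146 is 233, so PS = ½ · [(512 - 160) + (512 - 233)] · 146 = 46063.
Change in producer surplus = 46063 - 84100 = -38037.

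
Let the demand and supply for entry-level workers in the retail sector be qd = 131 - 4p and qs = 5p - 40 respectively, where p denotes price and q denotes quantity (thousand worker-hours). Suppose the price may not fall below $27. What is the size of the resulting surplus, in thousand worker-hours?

72

In a free market, 131 - 4p = 5p - 40 gives the equilibrium p* = 19, q* = 55.
Because the floor (27) lies above the market-clearing price, it is binding.
At p = 27: qd = 131 - 4·27 = 23 and qs = 5·27 - 40 = 95.
Surplus = qs - qd = 95 - 23 = 72.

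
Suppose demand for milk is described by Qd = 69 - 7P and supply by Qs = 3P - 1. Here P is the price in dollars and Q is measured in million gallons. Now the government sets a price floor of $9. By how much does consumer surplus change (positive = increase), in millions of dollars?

-26

Without the control the market clears where 69 - 7P = 3P - 1, i.e. P* = 7 and Q* = 20.
Since 9 > 7, the floor is binding.
At P = 9: Qd = 69 - 7·9 = 6 and Qs = 3·9 - 1 = 26.
Consumer surplus without the control is ½ · (69/7 - 7) · 20 = 200/7.
With the floor, consumers buy 6 units at 9, so CS = ½ · (69/7 - 9) · 6 = 18/7.
Change in consumer surplus = 18/7 - 200/7 = -26.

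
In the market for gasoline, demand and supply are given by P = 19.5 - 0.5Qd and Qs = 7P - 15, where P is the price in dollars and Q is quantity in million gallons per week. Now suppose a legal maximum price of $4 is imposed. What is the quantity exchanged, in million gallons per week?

13

Rearranging demand gives Qd = 39 - 2P. In a free market, 39 - 2P = 7P - 15 gives the equilibrium P* = 6, Q* = 27.
The ceiling of 4 is below the equilibrium price 6, so it binds.
At P = 4: Qd = 39 - 2·4 = 31 and Qs = 7·4 - 15 = 13.
The quantity actually transacted is the short side, supply: 13.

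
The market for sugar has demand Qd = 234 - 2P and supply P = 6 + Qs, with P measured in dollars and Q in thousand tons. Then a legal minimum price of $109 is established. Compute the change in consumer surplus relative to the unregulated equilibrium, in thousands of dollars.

-1305

Rearranging supply gives Qs = P - 6. Setting quantity demanded equal to quantity supplied, 234 - 2P = P - 6, gives P* = 80 and Q* = 74.
Since 109 > 80, the floor is binding.
At P = 109: Qd = 234 - 2·109 = 16 and Qs = 109 - 6 = 103.
Consumer surplus without the control is ½ · (117 - 80) · 74 = 1369.
With the floor, consumers buy 16 units at 109, so CS = ½ · (117 - 109) · 16 = 64.
Change in consumer surplus = 64 - 1369 = -1305.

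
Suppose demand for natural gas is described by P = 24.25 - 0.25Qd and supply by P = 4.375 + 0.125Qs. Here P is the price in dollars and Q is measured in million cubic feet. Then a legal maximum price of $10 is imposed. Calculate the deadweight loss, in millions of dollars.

12

Rearranging demand gives Qd = 97 - 4P; rearranging supply gives Qs = 8P - 35. Without the control the market clears where 97 - 4P = 8P - 35, i.e. P* = 11 and Q* = 53.
Since 10 < 11, the ceiling is binding.
At P = 10: Qd = 97 - 4·10 = 57 and Qs = 8·10 - 35 = 45.
Quantity traded falls to 45. At Q = 45 the demand price is (97 - 45)/4 = 13 and the supply price is (35 + 45)/8 = 10.
Deadweight loss = ½ · (13 - 10) · (53 - 45) = ½ · 3 · 8 = 12.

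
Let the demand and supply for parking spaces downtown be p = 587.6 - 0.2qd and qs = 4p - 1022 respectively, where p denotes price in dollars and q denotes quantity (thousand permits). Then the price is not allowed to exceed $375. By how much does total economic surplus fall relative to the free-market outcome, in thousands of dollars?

Rearranging demand gives qd = 2938 - 5p. In a free market, 2938 - 5p = 4p - 1022 gives the equilibrium p* = 440, q* = 738.
The ceiling of 375 is below the equilibrium price 440, so it binds.
At p = 375: qd = 2938 - 5·375 = 1063 and qs = 4·375 - 1022 = 478.
Quantity traded falls to 478. At q = 478 the demand price is (2938 - 478)/5 = 492 and the supply price is (1022 + 478)/4 = 375.
Deadweight loss = ½ · (492 - 375) · (738 - 478) = ½ · 117 · 260 = 15210.

15210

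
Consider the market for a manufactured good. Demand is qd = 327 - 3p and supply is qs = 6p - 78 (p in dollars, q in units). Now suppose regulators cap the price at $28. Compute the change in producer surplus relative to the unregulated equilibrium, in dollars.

-2397

Without the control the market clears where 327 - 3p = 6p - 78, i.e. p* = 45 and q* = 192.
Because the ceiling (28) lies below the market-clearing price, it is binding.
At p = 28: qd = 327 - 3·28 = 243 and qs = 6·28 - 78 = 90.
Producer surplus without the control is ½ · (45 - 13) · 192 = 3072.
With the ceiling, producers sell 90 units at 28, so PS = ½ · (28 - 13) · 90 = 675.
Change in producer surplus = 675 - 3072 = -2397.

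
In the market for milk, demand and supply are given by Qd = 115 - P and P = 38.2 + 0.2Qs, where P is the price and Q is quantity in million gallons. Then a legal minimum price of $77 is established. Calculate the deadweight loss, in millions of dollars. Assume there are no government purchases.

405.6

Rearranging supply gives Qs = 5P - 191. Equilibrium: 115 - P = 5P - 191, so 306 = 6P and P* = 51, Q* = 64.
The floor of 77 is above the equilibrium price 51, so it binds.
At P = 77: Qd = 115 - 77 = 38 and Qs = 5·77 - 191 = 194.
Quantity traded falls to 38. At Q = 38 the demand price is 115 - 38 = 77 and the supply price is (191 + 38)/5 = 45.8.
Deadweight loss = ½ · (77 - 45.8) · (64 - 38) = ½ · 31.2 · 26 = 405.6.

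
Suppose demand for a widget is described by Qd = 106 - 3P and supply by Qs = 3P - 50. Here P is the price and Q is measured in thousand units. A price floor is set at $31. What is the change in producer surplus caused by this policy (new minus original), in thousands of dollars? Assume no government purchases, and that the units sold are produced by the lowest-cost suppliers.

Setting quantity demanded equal to quantity supplied, 106 - 3P = 3P - 50, gives P* = 26 and Q* = 28.
Since 31 > 26, the floor is binding.
At P = 31: Qd = 106 - 3·31 = 13 and Qs = 3·31 - 50 = 43.
Producer surplus without the control is ½ · (26 - 50/3) · 28 = 392/3.
With the floor, 13 units are sold at 31. The supply price at Q = 13 is 21, so PS = ½ · [(31 - 50/3) + (31 - 21)] · 13 = 949/6.
Change in producer surplus = 949/6 - 392/3 = 27.5.

27.5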